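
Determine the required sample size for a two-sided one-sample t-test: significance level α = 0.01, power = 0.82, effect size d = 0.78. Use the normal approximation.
n = 21

Sample size formula (one-sample t-test, normal approximation):
n = ((z_{α/2} + z_β) / d)²

z_{α/2} = 2.576 (for α = 0.01, two-sided)
z_β = 0.915 (for power = 0.82)
d = 0.78

n = ((2.576 + 0.915) / 0.78)²
n = (4.476)²
n ≈ 20.03
Round up to the next whole number: n = 21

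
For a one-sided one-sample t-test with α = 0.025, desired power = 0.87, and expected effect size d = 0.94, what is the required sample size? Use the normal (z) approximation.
n = 11

Sample size formula (one-sample t-test, normal approximation):
n = ((z_α + z_β) / d)²

z_α = 1.960 (for α = 0.025, one-sided)
z_β = 1.126 (for power = 0.87)
d = 0.94

n = ((1.960 + 1.126) / 0.94)²
n = (3.283)²
n ≈ 10.78
Round up to the next whole number: n = 11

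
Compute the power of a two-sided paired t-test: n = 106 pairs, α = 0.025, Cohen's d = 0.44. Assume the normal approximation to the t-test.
Power ≈ 0.99

Power calculation (paired t-test, normal approximation):
z_β = d · √n - z_{α/2}
z_β = 0.44 · √106 - 2.241
z_β = 0.44 · 10.296 - 2.241
z_β = 2.289

Power = Φ(z_β) = Φ(2.289) ≈ 0.989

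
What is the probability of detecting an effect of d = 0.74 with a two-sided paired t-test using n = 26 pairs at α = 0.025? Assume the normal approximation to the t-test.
Power ≈ 0.94

Power calculation (paired t-test, normal approximation):
z_β = d · √n - z_{α/2}
z_β = 0.74 · √26 - 2.241
z_β = 0.74 · 5.099 - 2.241
z_β = 1.532

Power = Φ(z_β) = Φ(1.532) ≈ 0.937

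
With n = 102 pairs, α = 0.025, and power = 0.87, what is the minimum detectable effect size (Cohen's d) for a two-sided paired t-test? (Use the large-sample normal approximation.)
d ≈ 0.33

Minimum detectable effect (paired t-test, normal approximation):
d = (z_{α/2} + z_β) / √n
d = (2.241 + 1.126) / √102
d = 3.368 / 10.100
d ≈ 0.33

By Cohen's convention (0.2 small / 0.5 medium / 0.8 large): small effect.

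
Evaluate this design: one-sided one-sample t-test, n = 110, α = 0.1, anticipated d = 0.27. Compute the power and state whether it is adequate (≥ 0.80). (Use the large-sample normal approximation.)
Power ≈ 0.94; the study is adequately powered (power ≥ 0.80)

Power calculation (one-sample t-test, normal approximation):
z_β = d · √n - z_α
z_β = 0.27 · √110 - 1.282
z_β = 0.27 · 10.488 - 1.282
z_β = 1.550

Power = Φ(z_β) = Φ(1.550) ≈ 0.939

Effect size d = 0.27 is small by Cohen's convention (0.2/0.5/0.8).

Threshold: power ≥ 0.80 is conventionally adequate.
Power ≈ 0.94 → the study is adequately powered (power ≥ 0.80).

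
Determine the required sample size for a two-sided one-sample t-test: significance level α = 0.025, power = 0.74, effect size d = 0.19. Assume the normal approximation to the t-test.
n = 231

Sample size formula (one-sample t-test, normal approximation):
n = ((z_{α/2} + z_β) / d)²

z_{α/2} = 2.241 (for α = 0.025, two-sided)
z_β = 0.643 (for power = 0.74)
d = 0.19

n = ((2.241 + 0.643) / 0.19)²
n = (15.179)²
n ≈ 230.40
Round up to the next whole number: n = 231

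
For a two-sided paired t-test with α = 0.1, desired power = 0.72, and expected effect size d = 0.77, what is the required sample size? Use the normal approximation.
n = 9 pairs

Sample size formula (paired t-test, normal approximation):
n = ((z_{α/2} + z_β) / d)²

z_{α/2} = 1.645 (for α = 0.1, two-sided)
z_β = 0.583 (for power = 0.72)
d = 0.77

n = ((1.645 + 0.583) / 0.77)²
n = (2.894)²
n ≈ 8.38
Round up to the next whole number: n = 9 pairs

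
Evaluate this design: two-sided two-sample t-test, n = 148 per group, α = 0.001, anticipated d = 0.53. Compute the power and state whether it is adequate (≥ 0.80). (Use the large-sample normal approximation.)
Power ≈ 0.90; the study is adequately powered (power ≥ 0.80)

Power calculation (two-sample t-test, normal approximation):
z_β = d · √(n/2) - z_{α/2}
z_β = 0.53 · √(148/2) - 3.291
z_β = 0.53 · 8.602 - 3.291
z_β = 1.269

Power = Φ(z_β) = Φ(1.269) ≈ 0.898

Effect size d = 0.53 is medium by Cohen's convention (0.2/0.5/0.8).

Threshold: power ≥ 0.80 is conventionally adequate.
Power ≈ 0.90 → the study is adequately powered (power ≥ 0.80).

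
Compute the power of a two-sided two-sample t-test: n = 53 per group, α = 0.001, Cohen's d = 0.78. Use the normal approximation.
Power ≈ 0.77

Power calculation (two-sample t-test, normal approximation):
z_β = d · √(n/2) - z_{α/2}
z_β = 0.78 · √(53/2) - 3.291
z_β = 0.78 · 5.148 - 3.291
z_β = 0.725

Power = Φ(z_β) = Φ(0.725) ≈ 0.766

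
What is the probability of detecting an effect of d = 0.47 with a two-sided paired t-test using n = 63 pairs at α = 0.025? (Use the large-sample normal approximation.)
Power ≈ 0.93

Power calculation (paired t-test, normal approximation):
z_β = d · √n - z_{α/2}
z_β = 0.47 · √63 - 2.241
z_β = 0.47 · 7.937 - 2.241
z_β = 1.489

Power = Φ(z_β) = Φ(1.489) ≈ 0.932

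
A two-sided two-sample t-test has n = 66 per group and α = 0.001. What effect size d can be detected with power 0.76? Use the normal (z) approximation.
d ≈ 0.70

Minimum detectable effect (two-sample t-test, normal approximation):
d = (z_{α/2} + z_β) / √(n/2)
d = (3.291 + 0.706) / √(66/2)
d = 3.997 / 5.745
d ≈ 0.70

By Cohen's convention (0.2 small / 0.5 medium / 0.8 large): medium effect.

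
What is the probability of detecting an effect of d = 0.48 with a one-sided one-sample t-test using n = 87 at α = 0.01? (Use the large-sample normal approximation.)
Power ≈ 0.98

Power calculation (one-sample t-test, normal approximation):
z_β = d · √n - z_α
z_β = 0.48 · √87 - 2.326
z_β = 0.48 · 9.327 - 2.326
z_β = 2.151

Power = Φ(z_β) = Φ(2.151) ≈ 0.984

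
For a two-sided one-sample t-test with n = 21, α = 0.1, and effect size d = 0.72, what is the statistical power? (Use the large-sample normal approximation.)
Power ≈ 0.95

Power calculation (one-sample t-test, normal approximation):
z_β = d · √n - z_{α/2}
z_β = 0.72 · √21 - 1.645
z_β = 0.72 · 4.583 - 1.645
z_β = 1.655

Power = Φ(z_β) = Φ(1.655) ≈ 0.951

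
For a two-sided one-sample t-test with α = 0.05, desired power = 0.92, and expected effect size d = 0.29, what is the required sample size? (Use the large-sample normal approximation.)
n = 135

Sample size formula (one-sample t-test, normal approximation):
n = ((z_{α/2} + z_β) / d)²

z_{α/2} = 1.960 (for α = 0.05, two-sided)
z_β = 1.405 (for power = 0.92)
d = 0.29

n = ((1.960 + 1.405) / 0.29)²
n = (11.603)²
n ≈ 134.63
Round up to the next whole number: n = 135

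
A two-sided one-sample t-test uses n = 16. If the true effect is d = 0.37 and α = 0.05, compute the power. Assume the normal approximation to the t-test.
Power ≈ 0.32

Power calculation (one-sample t-test, normal approximation):
z_β = d · √n - z_{α/2}
z_β = 0.37 · √16 - 1.960
z_β = 0.37 · 4.000 - 1.960
z_β = -0.480

Power = Φ(z_β) = Φ(-0.480) ≈ 0.316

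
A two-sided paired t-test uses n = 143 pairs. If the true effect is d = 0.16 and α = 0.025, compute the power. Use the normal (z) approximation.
Power ≈ 0.37

Power calculation (paired t-test, normal approximation):
z_β = d · √n - z_{α/2}
z_β = 0.16 · √143 - 2.241
z_β = 0.16 · 11.958 - 2.241
z_β = -0.328

Power = Φ(z_β) = Φ(-0.328) ≈ 0.371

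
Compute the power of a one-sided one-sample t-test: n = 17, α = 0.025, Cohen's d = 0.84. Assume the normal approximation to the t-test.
Power ≈ 0.93

Power calculation (one-sample t-test, normal approximation):
z_β = d · √n - z_α
z_β = 0.84 · √17 - 1.960
z_β = 0.84 · 4.123 - 1.960
z_β = 1.503

Power = Φ(z_β) = Φ(1.503) ≈ 0.934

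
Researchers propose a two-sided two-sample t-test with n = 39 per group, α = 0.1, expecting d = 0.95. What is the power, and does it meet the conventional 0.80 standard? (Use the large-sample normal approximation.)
Power ≈ 0.99; the study is adequately powered (power ≥ 0.80)

Power calculation (two-sample t-test, normal approximation):
z_β = d · √(n/2) - z_{α/2}
z_β = 0.95 · √(39/2) - 1.645
z_β = 0.95 · 4.416 - 1.645
z_β = 2.550

Power = Φ(z_β) = Φ(2.550) ≈ 0.995

Effect size d = 0.95 is large by Cohen's convention (0.2/0.5/0.8).

Threshold: power ≥ 0.80 is conventionally adequate.
Power ≈ 0.99 → the study is adequately powered (power ≥ 0.80).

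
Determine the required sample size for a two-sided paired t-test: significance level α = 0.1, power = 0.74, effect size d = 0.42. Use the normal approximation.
n = 30 pairs

Sample size formula (paired t-test, normal approximation):
n = ((z_{α/2} + z_β) / d)²

z_{α/2} = 1.645 (for α = 0.1, two-sided)
z_β = 0.643 (for power = 0.74)
d = 0.42

n = ((1.645 + 0.643) / 0.42)²
n = (5.448)²
n ≈ 29.68
Round up to the next whole number: n = 30 pairs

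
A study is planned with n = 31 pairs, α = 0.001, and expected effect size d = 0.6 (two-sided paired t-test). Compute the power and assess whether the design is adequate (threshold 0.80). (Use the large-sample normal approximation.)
Power ≈ 0.52; the study is underpowered (power < 0.80)

Power calculation (paired t-test, normal approximation):
z_β = d · √n - z_{α/2}
z_β = 0.6 · √31 - 3.291
z_β = 0.6 · 5.568 - 3.291
z_β = 0.050

Power = Φ(z_β) = Φ(0.050) ≈ 0.520

Effect size d = 0.6 is medium by Cohen's convention (0.2/0.5/0.8).

Threshold: power ≥ 0.80 is conventionally adequate.
Power ≈ 0.52 → the study is underpowered (power < 0.80).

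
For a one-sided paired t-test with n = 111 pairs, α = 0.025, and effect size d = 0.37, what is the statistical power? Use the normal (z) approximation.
Power ≈ 0.97

Power calculation (paired t-test, normal approximation):
z_β = d · √n - z_α
z_β = 0.37 · √111 - 1.960
z_β = 0.37 · 10.536 - 1.960
z_β = 1.938

Power = Φ(z_β) = Φ(1.938) ≈ 0.974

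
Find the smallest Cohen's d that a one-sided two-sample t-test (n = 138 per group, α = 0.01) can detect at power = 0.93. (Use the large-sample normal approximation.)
d ≈ 0.46

Minimum detectable effect (two-sample t-test, normal approximation):
d = (z_α + z_β) / √(n/2)
d = (2.326 + 1.476) / √(138/2)
d = 3.802 / 8.307
d ≈ 0.46

By Cohen's convention (0.2 small / 0.5 medium / 0.8 large): small effect.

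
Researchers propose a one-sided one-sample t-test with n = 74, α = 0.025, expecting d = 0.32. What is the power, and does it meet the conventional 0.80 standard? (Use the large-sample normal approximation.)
Power ≈ 0.79; the study is underpowered (power < 0.80)

Power calculation (one-sample t-test, normal approximation):
z_β = d · √n - z_α
z_β = 0.32 · √74 - 1.960
z_β = 0.32 · 8.602 - 1.960
z_β = 0.793

Power = Φ(z_β) = Φ(0.793) ≈ 0.786

Effect size d = 0.32 is small by Cohen's convention (0.2/0.5/0.8).

Threshold: power ≥ 0.80 is conventionally adequate.
Power ≈ 0.79 → the study is underpowered (power < 0.80).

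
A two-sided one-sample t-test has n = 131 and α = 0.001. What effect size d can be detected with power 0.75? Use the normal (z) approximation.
d ≈ 0.35

Minimum detectable effect (one-sample t-test, normal approximation):
d = (z_{α/2} + z_β) / √n
d = (3.291 + 0.674) / √131
d = 3.965 / 11.446
d ≈ 0.35

By Cohen's convention (0.2 small / 0.5 medium / 0.8 large): small effect.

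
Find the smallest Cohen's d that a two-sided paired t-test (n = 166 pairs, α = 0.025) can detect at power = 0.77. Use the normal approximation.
d ≈ 0.23

Minimum detectable effect (paired t-test, normal approximation):
d = (z_{α/2} + z_β) / √n
d = (2.241 + 0.739) / √166
d = 2.980 / 12.884
d ≈ 0.23

By Cohen's convention (0.2 small / 0.5 medium / 0.8 large): small effect.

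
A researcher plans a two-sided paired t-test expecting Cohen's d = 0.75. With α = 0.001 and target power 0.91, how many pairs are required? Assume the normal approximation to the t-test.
n = 39 pairs

Sample size formula (paired t-test, normal approximation):
n = ((z_{α/2} + z_β) / d)²

z_{α/2} = 3.291 (for α = 0.001, two-sided)
z_β = 1.341 (for power = 0.91)
d = 0.75

n = ((3.291 + 1.341) / 0.75)²
n = (6.176)²
n ≈ 38.14
Round up to the next whole number: n = 39 pairs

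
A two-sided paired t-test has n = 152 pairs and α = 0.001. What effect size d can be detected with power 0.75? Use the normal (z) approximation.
d ≈ 0.32

Minimum detectable effect (paired t-test, normal approximation):
d = (z_{α/2} + z_β) / √n
d = (3.291 + 0.674) / √152
d = 3.965 / 12.329
d ≈ 0.32

By Cohen's convention (0.2 small / 0.5 medium / 0.8 large): small effect.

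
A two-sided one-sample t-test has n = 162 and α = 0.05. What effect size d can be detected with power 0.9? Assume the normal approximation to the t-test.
d ≈ 0.25

Minimum detectable effect (one-sample t-test, normal approximation):
d = (z_{α/2} + z_β) / √n
d = (1.960 + 1.282) / √162
d = 3.242 / 12.728
d ≈ 0.25

By Cohen's convention (0.2 small / 0.5 medium / 0.8 large): small effect.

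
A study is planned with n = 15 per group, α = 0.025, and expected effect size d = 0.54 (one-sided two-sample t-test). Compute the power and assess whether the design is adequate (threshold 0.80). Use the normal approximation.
Power ≈ 0.32; the study is underpowered (power < 0.80)

Power calculation (two-sample t-test, normal approximation):
z_β = d · √(n/2) - z_α
z_β = 0.54 · √(15/2) - 1.960
z_β = 0.54 · 2.739 - 1.960
z_β = -0.481

Power = Φ(z_β) = Φ(-0.481) ≈ 0.315

Effect size d = 0.54 is medium by Cohen's convention (0.2/0.5/0.8).

Threshold: power ≥ 0.80 is conventionally adequate.
Power ≈ 0.32 → the study is underpowered (power < 0.80).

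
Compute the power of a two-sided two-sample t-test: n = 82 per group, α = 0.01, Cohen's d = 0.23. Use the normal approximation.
Power ≈ 0.13

Power calculation (two-sample t-test, normal approximation):
z_β = d · √(n/2) - z_{α/2}
z_β = 0.23 · √(82/2) - 2.576
z_β = 0.23 · 6.403 - 2.576
z_β = -1.103

Power = Φ(z_β) = Φ(-1.103) ≈ 0.135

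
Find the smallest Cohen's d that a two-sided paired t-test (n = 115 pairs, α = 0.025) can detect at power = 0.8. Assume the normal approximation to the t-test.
d ≈ 0.29

Minimum detectable effect (paired t-test, normal approximation):
d = (z_{α/2} + z_β) / √n
d = (2.241 + 0.842) / √115
d = 3.083 / 10.724
d ≈ 0.29

By Cohen's convention (0.2 small / 0.5 medium / 0.8 large): small effect.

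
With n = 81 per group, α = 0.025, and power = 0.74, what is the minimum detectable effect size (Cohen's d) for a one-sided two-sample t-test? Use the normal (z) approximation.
d ≈ 0.41

Minimum detectable effect (two-sample t-test, normal approximation):
d = (z_α + z_β) / √(n/2)
d = (1.960 + 0.643) / √(81/2)
d = 2.603 / 6.364
d ≈ 0.41

By Cohen's convention (0.2 small / 0.5 medium / 0.8 large): small effect.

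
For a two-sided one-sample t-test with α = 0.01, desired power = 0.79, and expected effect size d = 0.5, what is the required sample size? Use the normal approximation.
n = 46

Sample size formula (one-sample t-test, normal approximation):
n = ((z_{α/2} + z_β) / d)²

z_{α/2} = 2.576 (for α = 0.01, two-sided)
z_β = 0.806 (for power = 0.79)
d = 0.5

n = ((2.576 + 0.806) / 0.5)²
n = (6.764)²
n ≈ 45.75
Round up to the next whole number: n = 46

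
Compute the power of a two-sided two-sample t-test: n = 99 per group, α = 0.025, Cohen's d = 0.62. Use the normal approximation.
Power ≈ 0.98

Power calculation (two-sample t-test, normal approximation):
z_β = d · √(n/2) - z_{α/2}
z_β = 0.62 · √(99/2) - 2.241
z_β = 0.62 · 7.036 - 2.241
z_β = 2.121

Power = Φ(z_β) = Φ(2.121) ≈ 0.983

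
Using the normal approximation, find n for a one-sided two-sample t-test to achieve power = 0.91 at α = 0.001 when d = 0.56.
n = 126 per group

Sample size formula (two-sample t-test, normal approximation):
n = 2 · ((z_α + z_β) / d)²

z_α = 3.090 (for α = 0.001, one-sided)
z_β = 1.341 (for power = 0.91)
d = 0.56

n = 2 · ((3.090 + 1.341) / 0.56)²
n = 2 · (7.913)²
n ≈ 125.23
Round up to the next whole number: n = 126 per group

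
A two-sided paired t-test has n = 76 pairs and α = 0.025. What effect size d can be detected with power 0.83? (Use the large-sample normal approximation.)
d ≈ 0.37

Minimum detectable effect (paired t-test, normal approximation):
d = (z_{α/2} + z_β) / √n
d = (2.241 + 0.954) / √76
d = 3.196 / 8.718
d ≈ 0.37

By Cohen's convention (0.2 small / 0.5 medium / 0.8 large): small effect.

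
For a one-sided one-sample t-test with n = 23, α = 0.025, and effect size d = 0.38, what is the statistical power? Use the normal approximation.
Power ≈ 0.45

Power calculation (one-sample t-test, normal approximation):
z_β = d · √n - z_α
z_β = 0.38 · √23 - 1.960
z_β = 0.38 · 4.796 - 1.960
z_β = -0.138

Power = Φ(z_β) = Φ(-0.138) ≈ 0.445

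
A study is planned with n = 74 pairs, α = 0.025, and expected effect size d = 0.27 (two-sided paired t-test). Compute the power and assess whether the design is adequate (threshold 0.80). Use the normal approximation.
Power ≈ 0.53; the study is underpowered (power < 0.80)

Power calculation (paired t-test, normal approximation):
z_β = d · √n - z_{α/2}
z_β = 0.27 · √74 - 2.241
z_β = 0.27 · 8.602 - 2.241
z_β = 0.081

Power = Φ(z_β) = Φ(0.081) ≈ 0.532

Effect size d = 0.27 is small by Cohen's convention (0.2/0.5/0.8).

Threshold: power ≥ 0.80 is conventionally adequate.
Power ≈ 0.53 → the study is underpowered (power < 0.80).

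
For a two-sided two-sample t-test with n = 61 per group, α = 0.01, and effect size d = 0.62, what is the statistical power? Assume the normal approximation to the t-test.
Power ≈ 0.80

Power calculation (two-sample t-test, normal approximation):
z_β = d · √(n/2) - z_{α/2}
z_β = 0.62 · √(61/2) - 2.576
z_β = 0.62 · 5.523 - 2.576
z_β = 0.848

Power = Φ(z_β) = Φ(0.848) ≈ 0.802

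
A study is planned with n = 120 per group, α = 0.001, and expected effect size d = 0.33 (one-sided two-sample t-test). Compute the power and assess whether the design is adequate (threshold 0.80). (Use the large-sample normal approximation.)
Power ≈ 0.30; the study is underpowered (power < 0.80)

Power calculation (two-sample t-test, normal approximation):
z_β = d · √(n/2) - z_α
z_β = 0.33 · √(120/2) - 3.090
z_β = 0.33 · 7.746 - 3.090
z_β = -0.534

Power = Φ(z_β) = Φ(-0.534) ≈ 0.297

Effect size d = 0.33 is small by Cohen's convention (0.2/0.5/0.8).

Threshold: power ≥ 0.80 is conventionally adequate.
Power ≈ 0.30 → the study is underpowered (power < 0.80).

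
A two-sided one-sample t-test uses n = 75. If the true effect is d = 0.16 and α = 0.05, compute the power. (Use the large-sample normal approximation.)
Power ≈ 0.28

Power calculation (one-sample t-test, normal approximation):
z_β = d · √n - z_{α/2}
z_β = 0.16 · √75 - 1.960
z_β = 0.16 · 8.660 - 1.960
z_β = -0.574

Power = Φ(z_β) = Φ(-0.574) ≈ 0.283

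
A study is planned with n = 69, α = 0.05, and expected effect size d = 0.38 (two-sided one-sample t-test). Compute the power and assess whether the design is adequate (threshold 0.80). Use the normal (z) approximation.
Power ≈ 0.88; the study is adequately powered (power ≥ 0.80)

Power calculation (one-sample t-test, normal approximation):
z_β = d · √n - z_{α/2}
z_β = 0.38 · √69 - 1.960
z_β = 0.38 · 8.307 - 1.960
z_β = 1.197

Power = Φ(z_β) = Φ(1.197) ≈ 0.884

Effect size d = 0.38 is small by Cohen's convention (0.2/0.5/0.8).

Threshold: power ≥ 0.80 is conventionally adequate.
Power ≈ 0.88 → the study is adequately powered (power ≥ 0.80).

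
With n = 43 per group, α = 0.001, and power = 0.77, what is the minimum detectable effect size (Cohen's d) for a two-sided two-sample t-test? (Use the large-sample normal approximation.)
d ≈ 0.87

Minimum detectable effect (two-sample t-test, normal approximation):
d = (z_{α/2} + z_β) / √(n/2)
d = (3.291 + 0.739) / √(43/2)
d = 4.029 / 4.637
d ≈ 0.87

By Cohen's convention (0.2 small / 0.5 medium / 0.8 large): large effect.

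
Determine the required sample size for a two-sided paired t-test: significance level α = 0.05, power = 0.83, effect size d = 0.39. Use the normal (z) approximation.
n = 56 pairs

Sample size formula (paired t-test, normal approximation):
n = ((z_{α/2} + z_β) / d)²

z_{α/2} = 1.960 (for α = 0.05, two-sided)
z_β = 0.954 (for power = 0.83)
d = 0.39

n = ((1.960 + 0.954) / 0.39)²
n = (7.472)²
n ≈ 55.83
Round up to the next whole number: n = 56 pairs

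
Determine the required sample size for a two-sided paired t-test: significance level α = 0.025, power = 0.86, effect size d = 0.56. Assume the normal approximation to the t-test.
n = 36 pairs

Sample size formula (paired t-test, normal approximation):
n = ((z_{α/2} + z_β) / d)²

z_{α/2} = 2.241 (for α = 0.025, two-sided)
z_β = 1.080 (for power = 0.86)
d = 0.56

n = ((2.241 + 1.080) / 0.56)²
n = (5.930)²
n ≈ 35.16
Round up to the next whole number: n = 36 pairs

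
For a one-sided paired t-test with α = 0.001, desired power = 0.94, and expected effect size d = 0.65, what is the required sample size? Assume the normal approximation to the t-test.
n = 52 pairs

Sample size formula (paired t-test, normal approximation):
n = ((z_α + z_β) / d)²

z_α = 3.090 (for α = 0.001, one-sided)
z_β = 1.555 (for power = 0.94)
d = 0.65

n = ((3.090 + 1.555) / 0.65)²
n = (7.146)²
n ≈ 51.07
Round up to the next whole number: n = 52 pairs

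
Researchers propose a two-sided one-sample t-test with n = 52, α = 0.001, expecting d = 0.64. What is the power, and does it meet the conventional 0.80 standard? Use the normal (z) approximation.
Power ≈ 0.91; the study is adequately powered (power ≥ 0.80)

Power calculation (one-sample t-test, normal approximation):
z_β = d · √n - z_{α/2}
z_β = 0.64 · √52 - 3.291
z_β = 0.64 · 7.211 - 3.291
z_β = 1.325

Power = Φ(z_β) = Φ(1.325) ≈ 0.907

Effect size d = 0.64 is medium by Cohen's convention (0.2/0.5/0.8).

Threshold: power ≥ 0.80 is conventionally adequate.
Power ≈ 0.91 → the study is adequately powered (power ≥ 0.80).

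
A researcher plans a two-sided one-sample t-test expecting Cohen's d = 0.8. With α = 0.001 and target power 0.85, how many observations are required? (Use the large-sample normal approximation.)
n = 30

Sample size formula (one-sample t-test, normal approximation):
n = ((z_{α/2} + z_β) / d)²

z_{α/2} = 3.291 (for α = 0.001, two-sided)
z_β = 1.036 (for power = 0.85)
d = 0.8

n = ((3.291 + 1.036) / 0.8)²
n = (5.409)²
n ≈ 29.26
Round up to the next whole number: n = 30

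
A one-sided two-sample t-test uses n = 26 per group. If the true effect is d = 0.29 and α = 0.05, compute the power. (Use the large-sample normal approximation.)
Power ≈ 0.27

Power calculation (two-sample t-test, normal approximation):
z_β = d · √(n/2) - z_α
z_β = 0.29 · √(26/2) - 1.645
z_β = 0.29 · 3.606 - 1.645
z_β = -0.599

Power = Φ(z_β) = Φ(-0.599) ≈ 0.275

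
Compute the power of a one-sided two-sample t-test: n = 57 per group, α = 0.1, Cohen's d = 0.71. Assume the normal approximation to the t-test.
Power ≈ 0.99

Power calculation (two-sample t-test, normal approximation):
z_β = d · √(n/2) - z_α
z_β = 0.71 · √(57/2) - 1.282
z_β = 0.71 · 5.339 - 1.282
z_β = 2.509

Power = Φ(z_β) = Φ(2.509) ≈ 0.994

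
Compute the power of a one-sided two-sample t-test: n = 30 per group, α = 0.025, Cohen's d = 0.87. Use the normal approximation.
Power ≈ 0.92

Power calculation (two-sample t-test, normal approximation):
z_β = d · √(n/2) - z_α
z_β = 0.87 · √(30/2) - 1.960
z_β = 0.87 · 3.873 - 1.960
z_β = 1.410

Power = Φ(z_β) = Φ(1.410) ≈ 0.921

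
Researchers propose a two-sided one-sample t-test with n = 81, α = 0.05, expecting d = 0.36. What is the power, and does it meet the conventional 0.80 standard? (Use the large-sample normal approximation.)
Power ≈ 0.90; the study is adequately powered (power ≥ 0.80)

Power calculation (one-sample t-test, normal approximation):
z_β = d · √n - z_{α/2}
z_β = 0.36 · √81 - 1.960
z_β = 0.36 · 9.000 - 1.960
z_β = 1.280

Power = Φ(z_β) = Φ(1.280) ≈ 0.900

Effect size d = 0.36 is small by Cohen's convention (0.2/0.5/0.8).

Threshold: power ≥ 0.80 is conventionally adequate.
Power ≈ 0.90 → the study is adequately powered (power ≥ 0.80).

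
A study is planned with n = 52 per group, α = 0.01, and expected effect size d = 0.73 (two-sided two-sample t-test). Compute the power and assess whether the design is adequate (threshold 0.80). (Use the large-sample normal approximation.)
Power ≈ 0.87; the study is adequately powered (power ≥ 0.80)

Power calculation (two-sample t-test, normal approximation):
z_β = d · √(n/2) - z_{α/2}
z_β = 0.73 · √(52/2) - 2.576
z_β = 0.73 · 5.099 - 2.576
z_β = 1.146

Power = Φ(z_β) = Φ(1.146) ≈ 0.874

Effect size d = 0.73 is medium by Cohen's convention (0.2/0.5/0.8).

Threshold: power ≥ 0.80 is conventionally adequate.
Power ≈ 0.87 → the study is adequately powered (power ≥ 0.80).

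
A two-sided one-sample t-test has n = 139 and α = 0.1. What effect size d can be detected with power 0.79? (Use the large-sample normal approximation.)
d ≈ 0.21

Minimum detectable effect (one-sample t-test, normal approximation):
d = (z_{α/2} + z_β) / √n
d = (1.645 + 0.806) / √139
d = 2.451 / 11.790
d ≈ 0.21

By Cohen's convention (0.2 small / 0.5 medium / 0.8 large): small effect.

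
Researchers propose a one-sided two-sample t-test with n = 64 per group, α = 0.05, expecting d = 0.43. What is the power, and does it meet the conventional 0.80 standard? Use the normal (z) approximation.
Power ≈ 0.78; the study is underpowered (power < 0.80)

Power calculation (two-sample t-test, normal approximation):
z_β = d · √(n/2) - z_α
z_β = 0.43 · √(64/2) - 1.645
z_β = 0.43 · 5.657 - 1.645
z_β = 0.788

Power = Φ(z_β) = Φ(0.788) ≈ 0.785

Effect size d = 0.43 is small by Cohen's convention (0.2/0.5/0.8).

Threshold: power ≥ 0.80 is conventionally adequate.
Power ≈ 0.78 → the study is underpowered (power < 0.80).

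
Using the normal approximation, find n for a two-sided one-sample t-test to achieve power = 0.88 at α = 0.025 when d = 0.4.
n = 73

Sample size formula (one-sample t-test, normal approximation):
n = ((z_{α/2} + z_β) / d)²

z_{α/2} = 2.241 (for α = 0.025, two-sided)
z_β = 1.175 (for power = 0.88)
d = 0.4

n = ((2.241 + 1.175) / 0.4)²
n = (8.540)²
n ≈ 72.93
Round up to the next whole number: n = 73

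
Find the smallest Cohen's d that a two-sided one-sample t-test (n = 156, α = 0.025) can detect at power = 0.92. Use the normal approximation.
d ≈ 0.29

Minimum detectable effect (one-sample t-test, normal approximation):
d = (z_{α/2} + z_β) / √n
d = (2.241 + 1.405) / √156
d = 3.646 / 12.490
d ≈ 0.29

By Cohen's convention (0.2 small / 0.5 medium / 0.8 large): small effect.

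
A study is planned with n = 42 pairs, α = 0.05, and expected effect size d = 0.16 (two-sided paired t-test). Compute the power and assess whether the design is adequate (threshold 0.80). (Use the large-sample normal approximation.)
Power ≈ 0.18; the study is underpowered (power < 0.80)

Power calculation (paired t-test, normal approximation):
z_β = d · √n - z_{α/2}
z_β = 0.16 · √42 - 1.960
z_β = 0.16 · 6.481 - 1.960
z_β = -0.923

Power = Φ(z_β) = Φ(-0.923) ≈ 0.178

Effect size d = 0.16 is very small by Cohen's convention (0.2/0.5/0.8).

Threshold: power ≥ 0.80 is conventionally adequate.
Power ≈ 0.18 → the study is underpowered (power < 0.80).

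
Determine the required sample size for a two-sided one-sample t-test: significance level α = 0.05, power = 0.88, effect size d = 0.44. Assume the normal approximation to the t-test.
n = 51

Sample size formula (one-sample t-test, normal approximation):
n = ((z_{α/2} + z_β) / d)²

z_{α/2} = 1.960 (for α = 0.05, two-sided)
z_β = 1.175 (for power = 0.88)
d = 0.44

n = ((1.960 + 1.175) / 0.44)²
n = (7.125)²
n ≈ 50.77
Round up to the next whole number: n = 51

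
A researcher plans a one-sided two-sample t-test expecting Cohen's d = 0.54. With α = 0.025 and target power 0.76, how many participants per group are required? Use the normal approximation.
n = 49 per group

Sample size formula (two-sample t-test, normal approximation):
n = 2 · ((z_α + z_β) / d)²

z_α = 1.960 (for α = 0.025, one-sided)
z_β = 0.706 (for power = 0.76)
d = 0.54

n = 2 · ((1.960 + 0.706) / 0.54)²
n = 2 · (4.937)²
n ≈ 48.75
Round up to the next whole number: n = 49 per group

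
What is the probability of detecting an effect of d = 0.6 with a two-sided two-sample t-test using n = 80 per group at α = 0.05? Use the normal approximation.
Power ≈ 0.97

Power calculation (two-sample t-test, normal approximation):
z_β = d · √(n/2) - z_{α/2}
z_β = 0.6 · √(80/2) - 1.960
z_β = 0.6 · 6.325 - 1.960
z_β = 1.835

Power = Φ(z_β) = Φ(1.835) ≈ 0.967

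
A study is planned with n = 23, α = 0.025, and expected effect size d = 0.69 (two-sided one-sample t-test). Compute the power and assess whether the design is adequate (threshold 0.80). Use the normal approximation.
Power ≈ 0.86; the study is adequately powered (power ≥ 0.80)

Power calculation (one-sample t-test, normal approximation):
z_β = d · √n - z_{α/2}
z_β = 0.69 · √23 - 2.241
z_β = 0.69 · 4.796 - 2.241
z_β = 1.068

Power = Φ(z_β) = Φ(1.068) ≈ 0.857

Effect size d = 0.69 is medium by Cohen's convention (0.2/0.5/0.8).

Threshold: power ≥ 0.80 is conventionally adequate.
Power ≈ 0.86 → the study is adequately powered (power ≥ 0.80).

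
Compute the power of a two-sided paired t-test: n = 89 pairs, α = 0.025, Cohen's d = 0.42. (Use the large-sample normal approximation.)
Power ≈ 0.96

Power calculation (paired t-test, normal approximation):
z_β = d · √n - z_{α/2}
z_β = 0.42 · √89 - 2.241
z_β = 0.42 · 9.434 - 2.241
z_β = 1.721

Power = Φ(z_β) = Φ(1.721) ≈ 0.957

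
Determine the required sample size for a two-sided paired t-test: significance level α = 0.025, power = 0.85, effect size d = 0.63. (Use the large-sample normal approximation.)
n = 28 pairs

Sample size formula (paired t-test, normal approximation):
n = ((z_{α/2} + z_β) / d)²

z_{α/2} = 2.241 (for α = 0.025, two-sided)
z_β = 1.036 (for power = 0.85)
d = 0.63

n = ((2.241 + 1.036) / 0.63)²
n = (5.202)²
n ≈ 27.06
Round up to the next whole number: n = 28 pairs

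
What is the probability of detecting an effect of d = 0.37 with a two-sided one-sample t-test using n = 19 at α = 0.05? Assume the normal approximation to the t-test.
Power ≈ 0.36

Power calculation (one-sample t-test, normal approximation):
z_β = d · √n - z_{α/2}
z_β = 0.37 · √19 - 1.960
z_β = 0.37 · 4.359 - 1.960
z_β = -0.347

Power = Φ(z_β) = Φ(-0.347) ≈ 0.364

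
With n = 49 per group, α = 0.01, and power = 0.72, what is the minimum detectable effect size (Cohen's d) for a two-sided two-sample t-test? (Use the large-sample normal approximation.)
d ≈ 0.64

Minimum detectable effect (two-sample t-test, normal approximation):
d = (z_{α/2} + z_β) / √(n/2)
d = (2.576 + 0.583) / √(49/2)
d = 3.159 / 4.950
d ≈ 0.64

By Cohen's convention (0.2 small / 0.5 medium / 0.8 large): medium effect.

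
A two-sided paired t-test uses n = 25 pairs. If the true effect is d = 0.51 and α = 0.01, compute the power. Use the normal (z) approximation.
Power ≈ 0.49

Power calculation (paired t-test, normal approximation):
z_β = d · √n - z_{α/2}
z_β = 0.51 · √25 - 2.576
z_β = 0.51 · 5.000 - 2.576
z_β = -0.026

Power = Φ(z_β) = Φ(-0.026) ≈ 0.490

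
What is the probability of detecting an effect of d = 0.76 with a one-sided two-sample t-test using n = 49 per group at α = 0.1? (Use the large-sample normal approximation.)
Power ≈ 0.99

Power calculation (two-sample t-test, normal approximation):
z_β = d · √(n/2) - z_α
z_β = 0.76 · √(49/2) - 1.282
z_β = 0.76 · 4.950 - 1.282
z_β = 2.480

Power = Φ(z_β) = Φ(2.480) ≈ 0.993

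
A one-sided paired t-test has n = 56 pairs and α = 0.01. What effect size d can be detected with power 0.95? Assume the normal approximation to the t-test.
d ≈ 0.53

Minimum detectable effect (paired t-test, normal approximation):
d = (z_α + z_β) / √n
d = (2.326 + 1.645) / √56
d = 3.971 / 7.483
d ≈ 0.53

By Cohen's convention (0.2 small / 0.5 medium / 0.8 large): medium effect.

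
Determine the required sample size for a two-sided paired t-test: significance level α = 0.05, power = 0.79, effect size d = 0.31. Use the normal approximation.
n = 80 pairs

Sample size formula (paired t-test, normal approximation):
n = ((z_{α/2} + z_β) / d)²

z_{α/2} = 1.960 (for α = 0.05, two-sided)
z_β = 0.806 (for power = 0.79)
d = 0.31

n = ((1.960 + 0.806) / 0.31)²
n = (8.923)²
n ≈ 79.62
Round up to the next whole number: n = 80 pairs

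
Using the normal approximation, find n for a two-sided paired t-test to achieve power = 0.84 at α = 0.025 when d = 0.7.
n = 22 pairs

Sample size formula (paired t-test, normal approximation):
n = ((z_{α/2} + z_β) / d)²

z_{α/2} = 2.241 (for α = 0.025, two-sided)
z_β = 0.994 (for power = 0.84)
d = 0.7

n = ((2.241 + 0.994) / 0.7)²
n = (4.621)²
n ≈ 21.35
Round up to the next whole number: n = 22 pairs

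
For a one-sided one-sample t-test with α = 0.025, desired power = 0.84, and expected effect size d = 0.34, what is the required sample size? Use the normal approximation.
n = 76

Sample size formula (one-sample t-test, normal approximation):
n = ((z_α + z_β) / d)²

z_α = 1.960 (for α = 0.025, one-sided)
z_β = 0.994 (for power = 0.84)
d = 0.34

n = ((1.960 + 0.994) / 0.34)²
n = (8.688)²
n ≈ 75.48
Round up to the next whole number: n = 76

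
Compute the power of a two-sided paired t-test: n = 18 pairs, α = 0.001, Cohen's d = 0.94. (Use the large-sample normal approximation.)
Power ≈ 0.76

Power calculation (paired t-test, normal approximation):
z_β = d · √n - z_{α/2}
z_β = 0.94 · √18 - 3.291
z_β = 0.94 · 4.243 - 3.291
z_β = 0.698

Power = Φ(z_β) = Φ(0.698) ≈ 0.757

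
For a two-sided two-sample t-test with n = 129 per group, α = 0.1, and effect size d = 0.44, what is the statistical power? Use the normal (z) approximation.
Power ≈ 0.97

Power calculation (two-sample t-test, normal approximation):
z_β = d · √(n/2) - z_{α/2}
z_β = 0.44 · √(129/2) - 1.645
z_β = 0.44 · 8.031 - 1.645
z_β = 1.889

Power = Φ(z_β) = Φ(1.889) ≈ 0.971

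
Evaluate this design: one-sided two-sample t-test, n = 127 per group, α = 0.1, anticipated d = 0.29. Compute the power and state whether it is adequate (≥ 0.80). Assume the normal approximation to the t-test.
Power ≈ 0.85; the study is adequately powered (power ≥ 0.80)

Power calculation (two-sample t-test, normal approximation):
z_β = d · √(n/2) - z_α
z_β = 0.29 · √(127/2) - 1.282
z_β = 0.29 · 7.969 - 1.282
z_β = 1.029

Power = Φ(z_β) = Φ(1.029) ≈ 0.848

Effect size d = 0.29 is small by Cohen's convention (0.2/0.5/0.8).

Threshold: power ≥ 0.80 is conventionally adequate.
Power ≈ 0.85 → the study is adequately powered (power ≥ 0.80).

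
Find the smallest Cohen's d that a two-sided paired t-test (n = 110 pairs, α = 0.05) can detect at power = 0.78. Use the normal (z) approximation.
d ≈ 0.26

Minimum detectable effect (paired t-test, normal approximation):
d = (z_{α/2} + z_β) / √n
d = (1.960 + 0.772) / √110
d = 2.732 / 10.488
d ≈ 0.26

By Cohen's convention (0.2 small / 0.5 medium / 0.8 large): small effect.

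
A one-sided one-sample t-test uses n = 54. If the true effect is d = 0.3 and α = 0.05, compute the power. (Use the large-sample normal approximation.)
Power ≈ 0.71

Power calculation (one-sample t-test, normal approximation):
z_β = d · √n - z_α
z_β = 0.3 · √54 - 1.645
z_β = 0.3 · 7.348 - 1.645
z_β = 0.560

Power = Φ(z_β) = Φ(0.560) ≈ 0.712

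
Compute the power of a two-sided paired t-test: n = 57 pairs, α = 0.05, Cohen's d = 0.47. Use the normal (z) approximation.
Power ≈ 0.94

Power calculation (paired t-test, normal approximation):
z_β = d · √n - z_{α/2}
z_β = 0.47 · √57 - 1.960
z_β = 0.47 · 7.550 - 1.960
z_β = 1.588

Power = Φ(z_β) = Φ(1.588) ≈ 0.944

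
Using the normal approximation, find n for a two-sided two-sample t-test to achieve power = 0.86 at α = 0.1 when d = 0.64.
n = 37 per group

Sample size formula (two-sample t-test, normal approximation):
n = 2 · ((z_{α/2} + z_β) / d)²

z_{α/2} = 1.645 (for α = 0.1, two-sided)
z_β = 1.080 (for power = 0.86)
d = 0.64

n = 2 · ((1.645 + 1.080) / 0.64)²
n = 2 · (4.258)²
n ≈ 36.26
Round up to the next whole number: n = 37 per group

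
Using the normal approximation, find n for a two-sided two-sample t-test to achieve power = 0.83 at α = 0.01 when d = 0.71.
n = 50 per group

Sample size formula (two-sample t-test, normal approximation):
n = 2 · ((z_{α/2} + z_β) / d)²

z_{α/2} = 2.576 (for α = 0.01, two-sided)
z_β = 0.954 (for power = 0.83)
d = 0.71

n = 2 · ((2.576 + 0.954) / 0.71)²
n = 2 · (4.972)²
n ≈ 49.44
Round up to the next whole number: n = 50 per group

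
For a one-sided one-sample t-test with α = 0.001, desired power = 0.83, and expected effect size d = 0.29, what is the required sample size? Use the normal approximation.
n = 195

Sample size formula (one-sample t-test, normal approximation):
n = ((z_α + z_β) / d)²

z_α = 3.090 (for α = 0.001, one-sided)
z_β = 0.954 (for power = 0.83)
d = 0.29

n = ((3.090 + 0.954) / 0.29)²
n = (13.945)²
n ≈ 194.46
Round up to the next whole number: n = 195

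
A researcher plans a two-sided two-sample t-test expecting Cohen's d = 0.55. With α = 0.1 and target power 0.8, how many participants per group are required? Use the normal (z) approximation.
n = 41 per group

Sample size formula (two-sample t-test, normal approximation):
n = 2 · ((z_{α/2} + z_β) / d)²

z_{α/2} = 1.645 (for α = 0.1, two-sided)
z_β = 0.842 (for power = 0.8)
d = 0.55

n = 2 · ((1.645 + 0.842) / 0.55)²
n = 2 · (4.522)²
n ≈ 40.90
Round up to the next whole number: n = 41 per group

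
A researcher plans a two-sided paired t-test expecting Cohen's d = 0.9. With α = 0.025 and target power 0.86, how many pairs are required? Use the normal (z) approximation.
n = 14 pairs

Sample size formula (paired t-test, normal approximation):
n = ((z_{α/2} + z_β) / d)²

z_{α/2} = 2.241 (for α = 0.025, two-sided)
z_β = 1.080 (for power = 0.86)
d = 0.9

n = ((2.241 + 1.080) / 0.9)²
n = (3.690)²
n ≈ 13.62
Round up to the next whole number: n = 14 pairs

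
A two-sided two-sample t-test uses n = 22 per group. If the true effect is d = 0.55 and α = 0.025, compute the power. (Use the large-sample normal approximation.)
Power ≈ 0.34

Power calculation (two-sample t-test, normal approximation):
z_β = d · √(n/2) - z_{α/2}
z_β = 0.55 · √(22/2) - 2.241
z_β = 0.55 · 3.317 - 2.241
z_β = -0.417

Power = Φ(z_β) = Φ(-0.417) ≈ 0.338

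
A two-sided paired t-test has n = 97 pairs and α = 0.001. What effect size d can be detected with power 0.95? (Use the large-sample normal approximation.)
d ≈ 0.50

Minimum detectable effect (paired t-test, normal approximation):
d = (z_{α/2} + z_β) / √n
d = (3.291 + 1.645) / √97
d = 4.935 / 9.849
d ≈ 0.50

By Cohen's convention (0.2 small / 0.5 medium / 0.8 large): medium effect.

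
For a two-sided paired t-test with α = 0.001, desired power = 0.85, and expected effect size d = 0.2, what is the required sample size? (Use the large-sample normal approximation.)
n = 469 pairs

Sample size formula (paired t-test, normal approximation):
n = ((z_{α/2} + z_β) / d)²

z_{α/2} = 3.291 (for α = 0.001, two-sided)
z_β = 1.036 (for power = 0.85)
d = 0.2

n = ((3.291 + 1.036) / 0.2)²
n = (21.635)²
n ≈ 468.07
Round up to the next whole number: n = 469 pairs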